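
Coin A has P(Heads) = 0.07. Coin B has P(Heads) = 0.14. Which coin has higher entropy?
B

For binary distributions, entropy is maximized at p=0.5 and decreases as p moves toward 0 or 1.

H(A) = H(0.07) = 0.3659 bits
H(B) = H(0.14) = 0.5842 bits

Distribution B (p=0.14) is closer to uniform (p=0.5), so it has higher entropy.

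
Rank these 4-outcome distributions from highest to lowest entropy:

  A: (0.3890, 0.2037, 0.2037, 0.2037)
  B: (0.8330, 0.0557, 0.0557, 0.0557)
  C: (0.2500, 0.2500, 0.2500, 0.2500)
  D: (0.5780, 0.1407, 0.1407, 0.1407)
C > A > D > B

Key insight: Entropy is maximized by uniform distributions and minimized by concentrated distributions.

Entropies:
  H(A) = 1.9326 bits
  H(B) = 0.9155 bits
  H(C) = 2.0000 bits
  H(D) = 1.6512 bits

Ranking: C > A > D > B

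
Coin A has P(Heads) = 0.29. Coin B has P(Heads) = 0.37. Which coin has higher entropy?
B

For binary distributions, entropy is maximized at p=0.5 and decreases as p moves toward 0 or 1.

H(A) = H(0.29) = 0.8687 bits
H(B) = H(0.37) = 0.9507 bits

Distribution B (p=0.37) is closer to uniform (p=0.5), so it has higher entropy.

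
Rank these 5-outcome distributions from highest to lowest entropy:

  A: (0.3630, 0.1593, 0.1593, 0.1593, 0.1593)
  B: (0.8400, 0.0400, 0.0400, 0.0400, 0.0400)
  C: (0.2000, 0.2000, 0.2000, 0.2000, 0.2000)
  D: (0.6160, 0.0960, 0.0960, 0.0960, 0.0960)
C > A > D > B

Key insight: Entropy is maximized by uniform distributions and minimized by concentrated distributions.

Entropies:
  H(A) = 2.2191 bits
  H(B) = 0.9543 bits
  H(C) = 2.3219 bits
  H(D) = 1.7288 bits

Ranking: C > A > D > B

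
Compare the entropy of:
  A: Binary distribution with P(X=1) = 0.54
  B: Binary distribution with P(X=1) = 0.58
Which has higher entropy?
A

For binary distributions, entropy is maximized at p=0.5 and decreases as p moves toward 0 or 1.

H(A) = H(0.54) = 0.9954 bits
H(B) = H(0.58) = 0.9815 bits

Distribution A (p=0.54) is closer to uniform (p=0.5), so it has higher entropy.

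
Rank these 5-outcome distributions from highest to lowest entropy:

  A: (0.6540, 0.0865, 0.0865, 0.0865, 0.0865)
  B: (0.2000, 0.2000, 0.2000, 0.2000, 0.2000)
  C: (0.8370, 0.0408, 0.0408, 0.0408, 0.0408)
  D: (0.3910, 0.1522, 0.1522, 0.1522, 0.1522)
B > D > A > C

Key insight: Entropy is maximized by uniform distributions and minimized by concentrated distributions.

Entropies:
  H(A) = 1.6224 bits
  H(B) = 2.3219 bits
  H(C) = 0.9674 bits
  H(D) = 2.1834 bits

Ranking: B > D > A > C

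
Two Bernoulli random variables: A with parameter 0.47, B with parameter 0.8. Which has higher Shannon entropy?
A

For binary distributions, entropy is maximized at p=0.5 and decreases as p moves toward 0 or 1.

H(A) = H(0.47) = 0.9974 bits
H(B) = H(0.8) = 0.7219 bits

Distribution A (p=0.47) is closer to uniform (p=0.5), so it has higher entropy.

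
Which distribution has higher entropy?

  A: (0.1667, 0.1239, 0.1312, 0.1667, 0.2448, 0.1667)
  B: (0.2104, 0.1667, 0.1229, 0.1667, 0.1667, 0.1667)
B

Both distributions are close to uniform, making this a harder comparison.

H(A) = 2.5474 bits
H(B) = 2.5682 bits

The distribution closer to uniform has higher entropy.
Answer: B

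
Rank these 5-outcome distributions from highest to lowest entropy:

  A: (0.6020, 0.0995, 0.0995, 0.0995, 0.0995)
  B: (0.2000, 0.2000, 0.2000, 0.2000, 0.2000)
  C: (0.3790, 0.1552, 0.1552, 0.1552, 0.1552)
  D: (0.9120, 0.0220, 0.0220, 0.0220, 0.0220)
B > C > A > D

Key insight: Entropy is maximized by uniform distributions and minimized by concentrated distributions.

Entropies:
  H(A) = 1.7658 bits
  H(B) = 2.3219 bits
  H(C) = 2.1993 bits
  H(D) = 0.6058 bits

Ranking: B > C > A > D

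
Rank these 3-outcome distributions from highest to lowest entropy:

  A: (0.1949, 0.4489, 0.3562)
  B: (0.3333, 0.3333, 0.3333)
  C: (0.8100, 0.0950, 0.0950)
B > A > C

Key insight: Entropy is maximized by uniform distributions and minimized by concentrated distributions.

- Uniform distributions have maximum entropy log₂(3) = 1.5850 bits
- The more "peaked" or concentrated a distribution, the lower its entropy

Entropies:
  H(A) = 1.5090 bits
  H(B) = 1.5850 bits
  H(C) = 0.8915 bits

Ranking: B > A > C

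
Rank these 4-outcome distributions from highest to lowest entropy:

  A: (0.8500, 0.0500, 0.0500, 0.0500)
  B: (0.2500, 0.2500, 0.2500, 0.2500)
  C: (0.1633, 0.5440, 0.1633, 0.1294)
B > C > A

Key insight: Entropy is maximized by uniform distributions and minimized by concentrated distributions.

- Uniform distributions have maximum entropy log₂(4) = 2.0000 bits
- The more "peaked" or concentrated a distribution, the lower its entropy

Entropies:
  H(A) = 0.8476 bits
  H(B) = 2.0000 bits
  H(C) = 1.7135 bits

Ranking: B > C > A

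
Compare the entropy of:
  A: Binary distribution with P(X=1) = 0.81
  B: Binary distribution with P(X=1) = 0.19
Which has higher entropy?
Equal

For binary distributions, entropy is maximized at p=0.5 and decreases as p moves toward 0 or 1.

H(A) = H(0.81) = 0.7015 bits
H(B) = H(0.19) = 0.7015 bits

Both distributions are equally far from uniform (|0.81-0.5| = |0.19-0.5|), so they have the same entropy.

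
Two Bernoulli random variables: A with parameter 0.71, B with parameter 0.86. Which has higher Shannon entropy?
A

For binary distributions, entropy is maximized at p=0.5 and decreases as p moves toward 0 or 1.

H(A) = H(0.71) = 0.8687 bits
H(B) = H(0.86) = 0.5842 bits

Distribution A (p=0.71) is closer to uniform (p=0.5), so it has higher entropy.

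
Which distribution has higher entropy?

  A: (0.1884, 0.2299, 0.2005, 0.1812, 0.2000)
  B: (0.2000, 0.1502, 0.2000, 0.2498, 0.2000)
A

Both distributions are close to uniform, making this a harder comparison.

H(A) = 2.3170 bits
H(B) = 2.3039 bits

The distribution closer to uniform has higher entropy.
Answer: A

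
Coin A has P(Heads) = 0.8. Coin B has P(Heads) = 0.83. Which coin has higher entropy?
A

For binary distributions, entropy is maximized at p=0.5 and decreases as p moves toward 0 or 1.

H(A) = H(0.8) = 0.7219 bits
H(B) = H(0.83) = 0.6577 bits

Distribution A (p=0.8) is closer to uniform (p=0.5), so it has higher entropy.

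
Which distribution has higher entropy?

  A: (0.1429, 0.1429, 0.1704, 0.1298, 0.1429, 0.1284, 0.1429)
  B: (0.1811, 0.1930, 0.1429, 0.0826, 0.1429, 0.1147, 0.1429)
A

Both distributions are close to uniform, making this a harder comparison.

H(A) = 2.8018 bits
H(B) = 2.7632 bits

The distribution closer to uniform has higher entropy.
Answer: A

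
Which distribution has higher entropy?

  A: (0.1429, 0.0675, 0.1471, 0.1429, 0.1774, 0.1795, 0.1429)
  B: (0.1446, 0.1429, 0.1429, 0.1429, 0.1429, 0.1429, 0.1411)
B

Both distributions are close to uniform, making this a harder comparison.

H(A) = 2.7597 bits
H(B) = 2.8073 bits

The distribution closer to uniform has higher entropy.
Answer: B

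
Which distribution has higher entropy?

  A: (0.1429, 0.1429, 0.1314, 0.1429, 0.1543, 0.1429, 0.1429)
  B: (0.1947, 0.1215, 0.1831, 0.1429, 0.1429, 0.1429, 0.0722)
A

Both distributions are close to uniform, making this a harder comparison.

H(A) = 2.8060 bits
H(B) = 2.7544 bits

The distribution closer to uniform has higher entropy.
Answer: A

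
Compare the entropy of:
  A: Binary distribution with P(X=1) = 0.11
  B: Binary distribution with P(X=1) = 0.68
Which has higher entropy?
B

For binary distributions, entropy is maximized at p=0.5 and decreases as p moves toward 0 or 1.

H(A) = H(0.11) = 0.4999 bits
H(B) = H(0.68) = 0.9044 bits

Distribution B (p=0.68) is closer to uniform (p=0.5), so it has higher entropy.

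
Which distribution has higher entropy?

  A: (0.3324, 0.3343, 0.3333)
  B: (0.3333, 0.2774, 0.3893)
A

Both distributions are close to uniform, making this a harder comparison.

H(A) = 1.5850 bits
H(B) = 1.5714 bits

The distribution closer to uniform has higher entropy.
Answer: A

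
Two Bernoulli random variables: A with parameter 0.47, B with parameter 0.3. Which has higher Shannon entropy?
A

For binary distributions, entropy is maximized at p=0.5 and decreases as p moves toward 0 or 1.

H(A) = H(0.47) = 0.9974 bits
H(B) = H(0.3) = 0.8813 bits

Distribution A (p=0.47) is closer to uniform (p=0.5), so it has higher entropy.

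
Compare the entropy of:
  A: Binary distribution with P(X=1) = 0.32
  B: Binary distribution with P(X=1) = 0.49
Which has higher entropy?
B

For binary distributions, entropy is maximized at p=0.5 and decreases as p moves toward 0 or 1.

H(A) = H(0.32) = 0.9044 bits
H(B) = H(0.49) = 0.9997 bits

Distribution B (p=0.49) is closer to uniform (p=0.5), so it has higher entropy.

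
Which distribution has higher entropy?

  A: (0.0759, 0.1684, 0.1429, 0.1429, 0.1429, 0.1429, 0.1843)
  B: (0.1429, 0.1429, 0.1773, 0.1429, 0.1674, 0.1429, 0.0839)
B

Both distributions are close to uniform, making this a harder comparison.

H(A) = 2.7689 bits
H(B) = 2.7783 bits

The distribution closer to uniform has higher entropy.
Answer: B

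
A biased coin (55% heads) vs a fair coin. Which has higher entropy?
Fair coin

The fair coin is uniform (p=0.5), maximizing binary entropy at 1 bit. The biased coin has H(0.55) ≈ 0.993 bits — its outcome is more predictable, so its entropy is lower.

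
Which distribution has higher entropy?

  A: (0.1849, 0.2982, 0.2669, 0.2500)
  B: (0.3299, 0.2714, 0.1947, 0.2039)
A

Both distributions are close to uniform, making this a harder comparison.

H(A) = 1.9794 bits
H(B) = 1.9659 bits

The distribution closer to uniform has higher entropy.
Answer: A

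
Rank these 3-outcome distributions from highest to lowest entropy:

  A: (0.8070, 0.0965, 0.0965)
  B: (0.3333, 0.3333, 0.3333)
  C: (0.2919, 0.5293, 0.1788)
B > C > A

Key insight: Entropy is maximized by uniform distributions and minimized by concentrated distributions.

- Uniform distributions have maximum entropy log₂(3) = 1.5850 bits
- The more "peaked" or concentrated a distribution, the lower its entropy

Entropies:
  H(A) = 0.9007 bits
  H(B) = 1.5850 bits
  H(C) = 1.4484 bits

Ranking: B > C > A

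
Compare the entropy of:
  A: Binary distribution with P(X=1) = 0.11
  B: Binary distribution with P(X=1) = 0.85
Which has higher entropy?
B

For binary distributions, entropy is maximized at p=0.5 and decreases as p moves toward 0 or 1.

H(A) = H(0.11) = 0.4999 bits
H(B) = H(0.85) = 0.6098 bits

Distribution B (p=0.85) is closer to uniform (p=0.5), so it has higher entropy.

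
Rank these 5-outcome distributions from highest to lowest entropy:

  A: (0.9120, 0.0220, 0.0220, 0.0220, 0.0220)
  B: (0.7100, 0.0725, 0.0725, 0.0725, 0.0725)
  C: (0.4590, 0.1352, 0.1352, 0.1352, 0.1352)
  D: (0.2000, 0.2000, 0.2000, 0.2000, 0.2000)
D > C > B > A

Key insight: Entropy is maximized by uniform distributions and minimized by concentrated distributions.

Entropies:
  H(A) = 0.6058 bits
  H(B) = 1.4487 bits
  H(C) = 2.0771 bits
  H(D) = 2.3219 bits

Ranking: D > C > B > A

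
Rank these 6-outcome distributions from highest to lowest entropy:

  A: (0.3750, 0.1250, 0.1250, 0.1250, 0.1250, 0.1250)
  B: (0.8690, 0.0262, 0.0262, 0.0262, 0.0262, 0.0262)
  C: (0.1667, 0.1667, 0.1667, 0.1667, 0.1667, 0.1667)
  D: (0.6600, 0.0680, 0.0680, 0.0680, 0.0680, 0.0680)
C > A > D > B

Key insight: Entropy is maximized by uniform distributions and minimized by concentrated distributions.

Entropies:
  H(A) = 2.4056 bits
  H(B) = 0.8643 bits
  H(C) = 2.5850 bits
  H(D) = 1.7143 bits

Ranking: C > A > D > B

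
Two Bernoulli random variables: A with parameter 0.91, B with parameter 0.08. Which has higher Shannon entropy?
A

For binary distributions, entropy is maximized at p=0.5 and decreases as p moves toward 0 or 1.

H(A) = H(0.91) = 0.4365 bits
H(B) = H(0.08) = 0.4022 bits

Distribution A (p=0.91) is closer to uniform (p=0.5), so it has higher entropy.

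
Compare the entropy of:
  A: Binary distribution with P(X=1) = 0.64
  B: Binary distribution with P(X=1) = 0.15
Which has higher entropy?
A

For binary distributions, entropy is maximized at p=0.5 and decreases as p moves toward 0 or 1.

H(A) = H(0.64) = 0.9427 bits
H(B) = H(0.15) = 0.6098 bits

Distribution A (p=0.64) is closer to uniform (p=0.5), so it has higher entropy.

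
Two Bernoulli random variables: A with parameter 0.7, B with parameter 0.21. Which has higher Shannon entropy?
A

For binary distributions, entropy is maximized at p=0.5 and decreases as p moves toward 0 or 1.

H(A) = H(0.7) = 0.8813 bits
H(B) = H(0.21) = 0.7415 bits

Distribution A (p=0.7) is closer to uniform (p=0.5), so it has higher entropy.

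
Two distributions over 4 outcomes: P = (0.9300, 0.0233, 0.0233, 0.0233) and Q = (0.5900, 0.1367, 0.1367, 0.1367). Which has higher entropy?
Q

P is highly concentrated on one outcome (93%), making it nearly deterministic. Q spreads its mass more evenly (max 59%). The more spread-out distribution has higher entropy: H(P) ≈ 0.477 bits, H(Q) ≈ 1.626 bits.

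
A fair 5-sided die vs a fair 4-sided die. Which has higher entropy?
5-sided die

Both are uniform distributions; for uniform over n outcomes, H = log₂(n). H(5-sided) = log₂(5) = 2.322 bits and H(4-sided) = log₂(4) = 2.000 bits. More outcomes in a uniform distribution means higher entropy.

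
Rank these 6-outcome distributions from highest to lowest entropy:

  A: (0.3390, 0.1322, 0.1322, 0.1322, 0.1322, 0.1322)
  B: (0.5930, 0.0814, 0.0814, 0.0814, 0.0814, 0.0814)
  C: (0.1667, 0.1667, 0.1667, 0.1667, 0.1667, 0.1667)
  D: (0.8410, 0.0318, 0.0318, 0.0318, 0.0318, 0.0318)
C > A > B > D

Key insight: Entropy is maximized by uniform distributions and minimized by concentrated distributions.

Entropies:
  H(A) = 2.4587 bits
  H(B) = 1.9199 bits
  H(C) = 2.5850 bits
  H(D) = 1.0011 bits

Ranking: C > A > B > D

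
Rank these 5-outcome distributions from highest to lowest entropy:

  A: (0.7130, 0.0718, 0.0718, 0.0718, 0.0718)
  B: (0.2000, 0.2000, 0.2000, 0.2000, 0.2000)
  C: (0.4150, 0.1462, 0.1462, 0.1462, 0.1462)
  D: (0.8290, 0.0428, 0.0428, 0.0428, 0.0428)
B > C > A > D

Key insight: Entropy is maximized by uniform distributions and minimized by concentrated distributions.

Entropies:
  H(A) = 1.4388 bits
  H(B) = 2.3219 bits
  H(C) = 2.1491 bits
  H(D) = 1.0020 bits

Ranking: B > C > A > D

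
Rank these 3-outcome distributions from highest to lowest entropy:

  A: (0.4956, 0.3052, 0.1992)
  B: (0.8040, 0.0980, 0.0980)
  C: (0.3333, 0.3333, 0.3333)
C > A > B

Key insight: Entropy is maximized by uniform distributions and minimized by concentrated distributions.

- Uniform distributions have maximum entropy log₂(3) = 1.5850 bits
- The more "peaked" or concentrated a distribution, the lower its entropy

Entropies:
  H(A) = 1.4881 bits
  H(B) = 0.9099 bits
  H(C) = 1.5850 bits

Ranking: C > A > B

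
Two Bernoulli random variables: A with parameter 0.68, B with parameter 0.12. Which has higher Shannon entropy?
A

For binary distributions, entropy is maximized at p=0.5 and decreases as p moves toward 0 or 1.

H(A) = H(0.68) = 0.9044 bits
H(B) = H(0.12) = 0.5294 bits

Distribution A (p=0.68) is closer to uniform (p=0.5), so it has higher entropy.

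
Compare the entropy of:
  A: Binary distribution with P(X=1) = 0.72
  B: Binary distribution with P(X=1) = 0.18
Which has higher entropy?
A

For binary distributions, entropy is maximized at p=0.5 and decreases as p moves toward 0 or 1.

H(A) = H(0.72) = 0.8555 bits
H(B) = H(0.18) = 0.6801 bits

Distribution A (p=0.72) is closer to uniform (p=0.5), so it has higher entropy.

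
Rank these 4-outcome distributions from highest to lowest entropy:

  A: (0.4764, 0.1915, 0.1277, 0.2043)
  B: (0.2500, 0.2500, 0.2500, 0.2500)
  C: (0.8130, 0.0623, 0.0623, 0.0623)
B > A > C

Key insight: Entropy is maximized by uniform distributions and minimized by concentrated distributions.

- Uniform distributions have maximum entropy log₂(4) = 2.0000 bits
- The more "peaked" or concentrated a distribution, the lower its entropy

Entropies:
  H(A) = 1.8136 bits
  H(B) = 2.0000 bits
  H(C) = 0.9915 bits

Ranking: B > A > C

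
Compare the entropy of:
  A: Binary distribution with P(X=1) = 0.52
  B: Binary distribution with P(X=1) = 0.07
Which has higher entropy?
A

For binary distributions, entropy is maximized at p=0.5 and decreases as p moves toward 0 or 1.

H(A) = H(0.52) = 0.9988 bits
H(B) = H(0.07) = 0.3659 bits

Distribution A (p=0.52) is closer to uniform (p=0.5), so it has higher entropy.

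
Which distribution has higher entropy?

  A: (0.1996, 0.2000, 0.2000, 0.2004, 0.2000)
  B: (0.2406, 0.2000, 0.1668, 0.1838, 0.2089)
A

Both distributions are close to uniform, making this a harder comparison.

H(A) = 2.3219 bits
H(B) = 2.3109 bits

The distribution closer to uniform has higher entropy.
Answer: A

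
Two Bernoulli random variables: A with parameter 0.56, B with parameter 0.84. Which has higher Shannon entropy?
A

For binary distributions, entropy is maximized at p=0.5 and decreases as p moves toward 0 or 1.

H(A) = H(0.56) = 0.9896 bits
H(B) = H(0.84) = 0.6343 bits

Distribution A (p=0.56) is closer to uniform (p=0.5), so it has higher entropy.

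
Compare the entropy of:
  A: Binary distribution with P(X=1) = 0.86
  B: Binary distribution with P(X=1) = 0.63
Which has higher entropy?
B

For binary distributions, entropy is maximized at p=0.5 and decreases as p moves toward 0 or 1.

H(A) = H(0.86) = 0.5842 bits
H(B) = H(0.63) = 0.9507 bits

Distribution B (p=0.63) is closer to uniform (p=0.5), so it has higher entropy.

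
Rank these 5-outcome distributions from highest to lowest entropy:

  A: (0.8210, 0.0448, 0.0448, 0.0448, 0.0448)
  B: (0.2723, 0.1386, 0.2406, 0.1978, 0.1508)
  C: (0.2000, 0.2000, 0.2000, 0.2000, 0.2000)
C > B > A

Key insight: Entropy is maximized by uniform distributions and minimized by concentrated distributions.

- Uniform distributions have maximum entropy log₂(5) = 2.3219 bits
- The more "peaked" or concentrated a distribution, the lower its entropy

Entropies:
  H(A) = 1.0359 bits
  H(B) = 2.2746 bits
  H(C) = 2.3219 bits

Ranking: C > B > A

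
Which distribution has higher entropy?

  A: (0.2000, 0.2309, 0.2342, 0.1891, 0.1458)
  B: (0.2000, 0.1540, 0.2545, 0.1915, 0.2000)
B

Both distributions are close to uniform, making this a harder comparison.

H(A) = 2.3025 bits
H(B) = 2.3035 bits

The distribution closer to uniform has higher entropy.
Answer: B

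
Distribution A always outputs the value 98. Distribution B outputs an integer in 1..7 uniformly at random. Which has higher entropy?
B

A is deterministic, so H(A) = 0. B is uniform over 7 outcomes, so H(B) = log₂(7) = 2.807 bits. Any distribution with genuine randomness has higher entropy than a deterministic one.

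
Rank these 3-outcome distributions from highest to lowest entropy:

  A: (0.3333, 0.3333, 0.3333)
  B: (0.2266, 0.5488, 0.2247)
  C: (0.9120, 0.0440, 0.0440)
A > B > C

Key insight: Entropy is maximized by uniform distributions and minimized by concentrated distributions.

- Uniform distributions have maximum entropy log₂(3) = 1.5850 bits
- The more "peaked" or concentrated a distribution, the lower its entropy

Entropies:
  H(A) = 1.5850 bits
  H(B) = 1.4444 bits
  H(C) = 0.5178 bits

Ranking: A > B > C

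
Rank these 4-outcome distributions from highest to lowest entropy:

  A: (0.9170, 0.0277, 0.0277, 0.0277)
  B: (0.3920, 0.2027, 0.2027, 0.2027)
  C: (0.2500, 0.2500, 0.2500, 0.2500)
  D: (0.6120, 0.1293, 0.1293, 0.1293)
C > B > D > A

Key insight: Entropy is maximized by uniform distributions and minimized by concentrated distributions.

Entropies:
  H(A) = 0.5442 bits
  H(B) = 1.9297 bits
  H(C) = 2.0000 bits
  H(D) = 1.5785 bits

Ranking: C > B > D > A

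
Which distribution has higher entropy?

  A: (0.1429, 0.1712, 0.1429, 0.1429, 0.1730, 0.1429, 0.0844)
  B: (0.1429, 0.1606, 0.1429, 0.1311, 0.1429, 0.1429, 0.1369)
B

Both distributions are close to uniform, making this a harder comparison.

H(A) = 2.7790 bits
H(B) = 2.8049 bits

The distribution closer to uniform has higher entropy.
Answer: B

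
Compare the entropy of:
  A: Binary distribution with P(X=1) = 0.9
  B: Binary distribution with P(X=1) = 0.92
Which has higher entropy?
A

For binary distributions, entropy is maximized at p=0.5 and decreases as p moves toward 0 or 1.

H(A) = H(0.9) = 0.4690 bits
H(B) = H(0.92) = 0.4022 bits

Distribution A (p=0.9) is closer to uniform (p=0.5), so it has higher entropy.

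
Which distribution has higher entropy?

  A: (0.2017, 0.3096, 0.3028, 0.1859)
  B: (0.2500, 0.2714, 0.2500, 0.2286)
B

Both distributions are close to uniform, making this a harder comparison.

H(A) = 1.9627 bits
H(B) = 1.9974 bits

The distribution closer to uniform has higher entropy.
Answer: B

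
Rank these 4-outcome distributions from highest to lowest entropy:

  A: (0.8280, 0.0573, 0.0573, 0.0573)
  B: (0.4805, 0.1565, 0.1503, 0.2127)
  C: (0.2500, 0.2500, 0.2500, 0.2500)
C > B > A

Key insight: Entropy is maximized by uniform distributions and minimized by concentrated distributions.

- Uniform distributions have maximum entropy log₂(4) = 2.0000 bits
- The more "peaked" or concentrated a distribution, the lower its entropy

Entropies:
  H(A) = 0.9349 bits
  H(B) = 1.8127 bits
  H(C) = 2.0000 bits

Ranking: C > B > A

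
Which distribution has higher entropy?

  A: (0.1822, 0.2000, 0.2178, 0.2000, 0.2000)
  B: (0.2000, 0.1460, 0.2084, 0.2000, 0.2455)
A

Both distributions are close to uniform, making this a harder comparison.

H(A) = 2.3196 bits
H(B) = 2.3031 bits

The distribution closer to uniform has higher entropy.
Answer: A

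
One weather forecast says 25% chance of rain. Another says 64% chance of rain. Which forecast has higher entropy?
64% forecast

Treat each forecast as a Bernoulli distribution. Binary entropy is maximized at p=0.5 and falls off symmetrically toward 0 or 1. The 64% forecast is closer to 50%, so it is more uncertain. H(25%) ≈ 0.811 bits, H(64%) ≈ 0.943 bits.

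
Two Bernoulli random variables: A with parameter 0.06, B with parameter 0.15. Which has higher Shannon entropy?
B

For binary distributions, entropy is maximized at p=0.5 and decreases as p moves toward 0 or 1.

H(A) = H(0.06) = 0.3274 bits
H(B) = H(0.15) = 0.6098 bits

Distribution B (p=0.15) is closer to uniform (p=0.5), so it has higher entropy.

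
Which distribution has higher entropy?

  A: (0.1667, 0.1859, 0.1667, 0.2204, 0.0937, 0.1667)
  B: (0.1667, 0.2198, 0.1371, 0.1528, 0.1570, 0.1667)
B

Both distributions are close to uniform, making this a harder comparison.

H(A) = 2.5447 bits
H(B) = 2.5686 bits

The distribution closer to uniform has higher entropy.
Answer: B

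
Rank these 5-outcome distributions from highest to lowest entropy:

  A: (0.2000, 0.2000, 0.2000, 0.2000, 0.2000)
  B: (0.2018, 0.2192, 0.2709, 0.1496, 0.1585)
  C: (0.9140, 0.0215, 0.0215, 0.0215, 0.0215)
A > B > C

Key insight: Entropy is maximized by uniform distributions and minimized by concentrated distributions.

- Uniform distributions have maximum entropy log₂(5) = 2.3219 bits
- The more "peaked" or concentrated a distribution, the lower its entropy

Entropies:
  H(A) = 2.3219 bits
  H(B) = 2.2876 bits
  H(C) = 0.5950 bits

Ranking: A > B > C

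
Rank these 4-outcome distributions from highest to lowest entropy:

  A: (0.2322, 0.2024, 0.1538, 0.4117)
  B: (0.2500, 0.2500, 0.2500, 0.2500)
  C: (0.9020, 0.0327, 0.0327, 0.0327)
B > A > C

Key insight: Entropy is maximized by uniform distributions and minimized by concentrated distributions.

- Uniform distributions have maximum entropy log₂(4) = 2.0000 bits
- The more "peaked" or concentrated a distribution, the lower its entropy

Entropies:
  H(A) = 1.8980 bits
  H(B) = 2.0000 bits
  H(C) = 0.6179 bits

Ranking: B > A > C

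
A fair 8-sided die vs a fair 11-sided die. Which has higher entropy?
11-sided die

Both are uniform distributions; for uniform over n outcomes, H = log₂(n). H(8-sided) = log₂(8) = 3.000 bits and H(11-sided) = log₂(11) = 3.459 bits. More outcomes in a uniform distribution means higher entropy.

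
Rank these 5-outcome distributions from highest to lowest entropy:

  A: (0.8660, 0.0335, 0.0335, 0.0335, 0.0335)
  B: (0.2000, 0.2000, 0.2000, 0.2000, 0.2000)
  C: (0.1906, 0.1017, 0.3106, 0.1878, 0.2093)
B > C > A

Key insight: Entropy is maximized by uniform distributions and minimized by concentrated distributions.

- Uniform distributions have maximum entropy log₂(5) = 2.3219 bits
- The more "peaked" or concentrated a distribution, the lower its entropy

Entropies:
  H(A) = 0.8363 bits
  H(B) = 2.3219 bits
  H(C) = 2.2404 bits

Ranking: B > C > A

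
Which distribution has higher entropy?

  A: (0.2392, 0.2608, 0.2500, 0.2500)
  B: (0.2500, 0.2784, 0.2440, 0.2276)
A

Both distributions are close to uniform, making this a harder comparison.

H(A) = 1.9993 bits
H(B) = 1.9962 bits

The distribution closer to uniform has higher entropy.
Answer: A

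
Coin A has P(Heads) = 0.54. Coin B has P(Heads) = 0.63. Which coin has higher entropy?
A

For binary distributions, entropy is maximized at p=0.5 and decreases as p moves toward 0 or 1.

H(A) = H(0.54) = 0.9954 bits
H(B) = H(0.63) = 0.9507 bits

Distribution A (p=0.54) is closer to uniform (p=0.5), so it has higher entropy.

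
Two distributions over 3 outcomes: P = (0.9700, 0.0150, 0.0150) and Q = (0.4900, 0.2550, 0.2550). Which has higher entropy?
Q

P is highly concentrated on one outcome (97%), making it nearly deterministic. Q spreads its mass more evenly (max 49%). The more spread-out distribution has higher entropy: H(P) ≈ 0.224 bits, H(Q) ≈ 1.510 bits.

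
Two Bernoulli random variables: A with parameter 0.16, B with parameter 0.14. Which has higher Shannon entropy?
A

For binary distributions, entropy is maximized at p=0.5 and decreases as p moves toward 0 or 1.

H(A) = H(0.16) = 0.6343 bits
H(B) = H(0.14) = 0.5842 bits

Distribution A (p=0.16) is closer to uniform (p=0.5), so it has higher entropy.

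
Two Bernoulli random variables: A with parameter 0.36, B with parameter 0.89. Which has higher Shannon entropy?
A

For binary distributions, entropy is maximized at p=0.5 and decreases as p moves toward 0 or 1.

H(A) = H(0.36) = 0.9427 bits
H(B) = H(0.89) = 0.4999 bits

Distribution A (p=0.36) is closer to uniform (p=0.5), so it has higher entropy.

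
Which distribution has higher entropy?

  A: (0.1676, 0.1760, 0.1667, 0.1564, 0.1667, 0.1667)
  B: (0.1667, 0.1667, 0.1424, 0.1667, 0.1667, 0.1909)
A

Both distributions are close to uniform, making this a harder comparison.

H(A) = 2.5841 bits
H(B) = 2.5799 bits

The distribution closer to uniform has higher entropy.
Answer: A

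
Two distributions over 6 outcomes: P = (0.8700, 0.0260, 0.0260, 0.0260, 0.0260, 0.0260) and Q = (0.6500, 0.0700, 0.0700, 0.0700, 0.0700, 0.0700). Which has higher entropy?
Q

P is highly concentrated on one outcome (87%), making it nearly deterministic. Q spreads its mass more evenly (max 65%). The more spread-out distribution has higher entropy: H(P) ≈ 0.859 bits, H(Q) ≈ 1.747 bits.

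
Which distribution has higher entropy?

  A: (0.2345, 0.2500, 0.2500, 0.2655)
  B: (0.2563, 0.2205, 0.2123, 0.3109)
A

Both distributions are close to uniform, making this a harder comparison.

H(A) = 1.9986 bits
H(B) = 1.9830 bits

The distribution closer to uniform has higher entropy.
Answer: A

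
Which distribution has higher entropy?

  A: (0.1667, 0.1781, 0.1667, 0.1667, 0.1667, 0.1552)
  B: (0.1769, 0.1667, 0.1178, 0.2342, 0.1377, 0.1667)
A

Both distributions are close to uniform, making this a harder comparison.

H(A) = 2.5838 bits
H(B) = 2.5516 bits

The distribution closer to uniform has higher entropy.
Answer: A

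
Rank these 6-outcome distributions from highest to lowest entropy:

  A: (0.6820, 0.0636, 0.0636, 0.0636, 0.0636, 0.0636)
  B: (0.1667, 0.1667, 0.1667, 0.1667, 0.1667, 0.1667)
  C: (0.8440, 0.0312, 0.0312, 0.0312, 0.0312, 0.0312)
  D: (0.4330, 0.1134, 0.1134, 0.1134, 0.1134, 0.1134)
B > D > A > C

Key insight: Entropy is maximized by uniform distributions and minimized by concentrated distributions.

Entropies:
  H(A) = 1.6406 bits
  H(B) = 2.5850 bits
  H(C) = 0.9869 bits
  H(D) = 2.3035 bits

Ranking: B > D > A > C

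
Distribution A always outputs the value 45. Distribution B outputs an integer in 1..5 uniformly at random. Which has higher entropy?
B

A is deterministic, so H(A) = 0. B is uniform over 5 outcomes, so H(B) = log₂(5) = 2.322 bits. Any distribution with genuine randomness has higher entropy than a deterministic one.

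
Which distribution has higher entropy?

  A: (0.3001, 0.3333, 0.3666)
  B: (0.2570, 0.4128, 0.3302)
A

Both distributions are close to uniform, making this a harder comparison.

H(A) = 1.5802 bits
H(B) = 1.5585 bits

The distribution closer to uniform has higher entropy.
Answer: A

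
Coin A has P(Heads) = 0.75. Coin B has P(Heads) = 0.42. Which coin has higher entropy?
B

For binary distributions, entropy is maximized at p=0.5 and decreases as p moves toward 0 or 1.

H(A) = H(0.75) = 0.8113 bits
H(B) = H(0.42) = 0.9815 bits

Distribution B (p=0.42) is closer to uniform (p=0.5), so it has higher entropy.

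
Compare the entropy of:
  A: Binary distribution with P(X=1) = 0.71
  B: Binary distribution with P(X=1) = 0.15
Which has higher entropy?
A

For binary distributions, entropy is maximized at p=0.5 and decreases as p moves toward 0 or 1.

H(A) = H(0.71) = 0.8687 bits
H(B) = H(0.15) = 0.6098 bits

Distribution A (p=0.71) is closer to uniform (p=0.5), so it has higher entropy.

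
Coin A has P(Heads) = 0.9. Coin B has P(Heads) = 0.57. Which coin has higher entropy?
B

For binary distributions, entropy is maximized at p=0.5 and decreases as p moves toward 0 or 1.

H(A) = H(0.9) = 0.4690 bits
H(B) = H(0.57) = 0.9858 bits

Distribution B (p=0.57) is closer to uniform (p=0.5), so it has higher entropy.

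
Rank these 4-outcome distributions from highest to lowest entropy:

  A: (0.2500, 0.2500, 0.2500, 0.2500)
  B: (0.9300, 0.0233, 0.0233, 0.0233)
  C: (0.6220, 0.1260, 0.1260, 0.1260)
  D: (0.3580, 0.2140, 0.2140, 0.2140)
A > D > C > B

Key insight: Entropy is maximized by uniform distributions and minimized by concentrated distributions.

Entropies:
  H(A) = 2.0000 bits
  H(B) = 0.4769 bits
  H(C) = 1.5557 bits
  H(D) = 1.9586 bits

Ranking: A > D > C > B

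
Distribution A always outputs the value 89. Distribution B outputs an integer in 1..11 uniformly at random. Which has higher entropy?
B

A is deterministic, so H(A) = 0. B is uniform over 11 outcomes, so H(B) = log₂(11) = 3.459 bits. Any distribution with genuine randomness has higher entropy than a deterministic one.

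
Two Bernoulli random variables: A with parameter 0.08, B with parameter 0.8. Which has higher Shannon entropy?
B

For binary distributions, entropy is maximized at p=0.5 and decreases as p moves toward 0 or 1.

H(A) = H(0.08) = 0.4022 bits
H(B) = H(0.8) = 0.7219 bits

Distribution B (p=0.8) is closer to uniform (p=0.5), so it has higher entropy.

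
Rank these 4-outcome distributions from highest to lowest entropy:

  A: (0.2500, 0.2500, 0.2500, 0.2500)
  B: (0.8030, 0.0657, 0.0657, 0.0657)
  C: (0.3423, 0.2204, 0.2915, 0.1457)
A > C > B

Key insight: Entropy is maximized by uniform distributions and minimized by concentrated distributions.

- Uniform distributions have maximum entropy log₂(4) = 2.0000 bits
- The more "peaked" or concentrated a distribution, the lower its entropy

Entropies:
  H(A) = 2.0000 bits
  H(B) = 1.0281 bits
  H(C) = 1.9336 bits

Ranking: A > C > B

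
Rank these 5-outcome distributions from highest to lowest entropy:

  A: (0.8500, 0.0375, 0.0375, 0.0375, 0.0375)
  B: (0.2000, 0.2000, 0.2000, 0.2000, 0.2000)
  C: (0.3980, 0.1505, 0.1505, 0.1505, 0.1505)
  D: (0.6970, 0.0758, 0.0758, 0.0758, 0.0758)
B > C > D > A

Key insight: Entropy is maximized by uniform distributions and minimized by concentrated distributions.

Entropies:
  H(A) = 0.9098 bits
  H(B) = 2.3219 bits
  H(C) = 2.1738 bits
  H(D) = 1.4909 bits

Ranking: B > C > D > A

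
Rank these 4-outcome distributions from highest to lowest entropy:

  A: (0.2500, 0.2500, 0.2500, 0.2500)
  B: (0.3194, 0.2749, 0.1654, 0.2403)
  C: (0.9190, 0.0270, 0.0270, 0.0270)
A > B > C

Key insight: Entropy is maximized by uniform distributions and minimized by concentrated distributions.

- Uniform distributions have maximum entropy log₂(4) = 2.0000 bits
- The more "peaked" or concentrated a distribution, the lower its entropy

Entropies:
  H(A) = 2.0000 bits
  H(B) = 1.9617 bits
  H(C) = 0.5341 bits

Ranking: A > B > C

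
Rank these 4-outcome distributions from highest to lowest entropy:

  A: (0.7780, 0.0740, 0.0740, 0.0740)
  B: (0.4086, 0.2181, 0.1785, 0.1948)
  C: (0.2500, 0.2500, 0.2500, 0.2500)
C > B > A

Key insight: Entropy is maximized by uniform distributions and minimized by concentrated distributions.

- Uniform distributions have maximum entropy log₂(4) = 2.0000 bits
- The more "peaked" or concentrated a distribution, the lower its entropy

Entropies:
  H(A) = 1.1157 bits
  H(B) = 1.9102 bits
  H(C) = 2.0000 bits

Ranking: C > B > A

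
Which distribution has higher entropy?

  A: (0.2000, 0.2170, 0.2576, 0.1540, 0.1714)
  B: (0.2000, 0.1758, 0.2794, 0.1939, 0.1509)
A

Both distributions are close to uniform, making this a harder comparison.

H(A) = 2.2986 bits
H(B) = 2.2898 bits

The distribution closer to uniform has higher entropy.
Answer: A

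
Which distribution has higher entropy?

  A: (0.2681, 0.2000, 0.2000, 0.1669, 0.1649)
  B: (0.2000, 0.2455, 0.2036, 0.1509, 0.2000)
B

Both distributions are close to uniform, making this a harder comparison.

H(A) = 2.2979 bits
H(B) = 2.3054 bits

The distribution closer to uniform has higher entropy.
Answer: B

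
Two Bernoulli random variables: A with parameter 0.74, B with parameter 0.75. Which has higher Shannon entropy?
A

For binary distributions, entropy is maximized at p=0.5 and decreases as p moves toward 0 or 1.

H(A) = H(0.74) = 0.8267 bits
H(B) = H(0.75) = 0.8113 bits

Distribution A (p=0.74) is closer to uniform (p=0.5), so it has higher entropy.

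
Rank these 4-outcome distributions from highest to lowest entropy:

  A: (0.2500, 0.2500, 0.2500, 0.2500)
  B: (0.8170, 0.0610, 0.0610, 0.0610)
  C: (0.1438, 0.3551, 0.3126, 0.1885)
A > C > B

Key insight: Entropy is maximized by uniform distributions and minimized by concentrated distributions.

- Uniform distributions have maximum entropy log₂(4) = 2.0000 bits
- The more "peaked" or concentrated a distribution, the lower its entropy

Entropies:
  H(A) = 2.0000 bits
  H(B) = 0.9766 bits
  H(C) = 1.9109 bits

Ranking: A > C > B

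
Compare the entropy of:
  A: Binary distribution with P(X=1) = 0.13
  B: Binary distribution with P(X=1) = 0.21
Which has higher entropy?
B

For binary distributions, entropy is maximized at p=0.5 and decreases as p moves toward 0 or 1.

H(A) = H(0.13) = 0.5574 bits
H(B) = H(0.21) = 0.7415 bits

Distribution B (p=0.21) is closer to uniform (p=0.5), so it has higher entropy.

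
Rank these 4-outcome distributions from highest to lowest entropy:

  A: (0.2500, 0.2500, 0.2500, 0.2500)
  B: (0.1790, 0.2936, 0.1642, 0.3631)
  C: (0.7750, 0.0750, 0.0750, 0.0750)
A > B > C

Key insight: Entropy is maximized by uniform distributions and minimized by concentrated distributions.

- Uniform distributions have maximum entropy log₂(4) = 2.0000 bits
- The more "peaked" or concentrated a distribution, the lower its entropy

Entropies:
  H(A) = 2.0000 bits
  H(B) = 1.9221 bits
  H(C) = 1.1258 bits

Ranking: A > B > C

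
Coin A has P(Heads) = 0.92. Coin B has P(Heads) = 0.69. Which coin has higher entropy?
B

For binary distributions, entropy is maximized at p=0.5 and decreases as p moves toward 0 or 1.

H(A) = H(0.92) = 0.4022 bits
H(B) = H(0.69) = 0.8932 bits

Distribution B (p=0.69) is closer to uniform (p=0.5), so it has higher entropy.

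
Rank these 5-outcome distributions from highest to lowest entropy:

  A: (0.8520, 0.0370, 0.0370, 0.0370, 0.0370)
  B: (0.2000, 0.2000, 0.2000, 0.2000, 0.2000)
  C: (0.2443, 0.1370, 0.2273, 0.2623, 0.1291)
B > C > A

Key insight: Entropy is maximized by uniform distributions and minimized by concentrated distributions.

- Uniform distributions have maximum entropy log₂(5) = 2.3219 bits
- The more "peaked" or concentrated a distribution, the lower its entropy

Entropies:
  H(A) = 0.9008 bits
  H(B) = 2.3219 bits
  H(C) = 2.2632 bits

Ranking: B > C > A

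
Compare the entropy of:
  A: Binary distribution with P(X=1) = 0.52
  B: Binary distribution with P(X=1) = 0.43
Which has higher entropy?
A

For binary distributions, entropy is maximized at p=0.5 and decreases as p moves toward 0 or 1.

H(A) = H(0.52) = 0.9988 bits
H(B) = H(0.43) = 0.9858 bits

Distribution A (p=0.52) is closer to uniform (p=0.5), so it has higher entropy.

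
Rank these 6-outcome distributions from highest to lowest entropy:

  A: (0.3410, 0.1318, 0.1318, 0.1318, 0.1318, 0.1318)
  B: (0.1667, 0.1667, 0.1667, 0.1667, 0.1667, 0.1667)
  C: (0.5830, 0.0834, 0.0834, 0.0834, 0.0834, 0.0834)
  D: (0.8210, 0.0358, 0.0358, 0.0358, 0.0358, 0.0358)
B > A > C > D

Key insight: Entropy is maximized by uniform distributions and minimized by concentrated distributions.

Entropies:
  H(A) = 2.4559 bits
  H(B) = 2.5850 bits
  H(C) = 1.9483 bits
  H(D) = 1.0935 bits

Ranking: B > A > C > D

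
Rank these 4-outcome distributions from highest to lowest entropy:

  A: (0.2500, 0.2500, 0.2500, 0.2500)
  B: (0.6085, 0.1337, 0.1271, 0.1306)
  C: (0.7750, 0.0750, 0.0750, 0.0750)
A > B > C

Key insight: Entropy is maximized by uniform distributions and minimized by concentrated distributions.

- Uniform distributions have maximum entropy log₂(4) = 2.0000 bits
- The more "peaked" or concentrated a distribution, the lower its entropy

Entropies:
  H(A) = 2.0000 bits
  H(B) = 1.5862 bits
  H(C) = 1.1258 bits

Ranking: A > B > C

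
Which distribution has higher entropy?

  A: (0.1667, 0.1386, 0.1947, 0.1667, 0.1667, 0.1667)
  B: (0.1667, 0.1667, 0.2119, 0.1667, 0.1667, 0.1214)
A

Both distributions are close to uniform, making this a harder comparison.

H(A) = 2.5781 bits
H(B) = 2.5670 bits

The distribution closer to uniform has higher entropy.
Answer: A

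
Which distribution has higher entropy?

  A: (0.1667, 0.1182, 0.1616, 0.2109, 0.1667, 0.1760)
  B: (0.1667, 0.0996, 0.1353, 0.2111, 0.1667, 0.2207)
A

Both distributions are close to uniform, making this a harder comparison.

H(A) = 2.5653 bits
H(B) = 2.5383 bits

The distribution closer to uniform has higher entropy.
Answer: A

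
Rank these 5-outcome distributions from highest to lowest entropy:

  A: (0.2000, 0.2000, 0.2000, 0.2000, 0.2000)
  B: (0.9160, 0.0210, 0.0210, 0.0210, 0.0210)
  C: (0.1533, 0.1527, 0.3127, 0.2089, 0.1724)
A > C > B

Key insight: Entropy is maximized by uniform distributions and minimized by concentrated distributions.

- Uniform distributions have maximum entropy log₂(5) = 2.3219 bits
- The more "peaked" or concentrated a distribution, the lower its entropy

Entropies:
  H(A) = 2.3219 bits
  H(B) = 0.5841 bits
  H(C) = 2.2623 bits

Ranking: A > C > B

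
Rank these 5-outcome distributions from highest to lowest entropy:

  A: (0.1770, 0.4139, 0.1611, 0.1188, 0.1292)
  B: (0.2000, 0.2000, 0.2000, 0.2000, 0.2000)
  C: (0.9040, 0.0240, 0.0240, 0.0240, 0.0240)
B > A > C

Key insight: Entropy is maximized by uniform distributions and minimized by concentrated distributions.

- Uniform distributions have maximum entropy log₂(5) = 2.3219 bits
- The more "peaked" or concentrated a distribution, the lower its entropy

Entropies:
  H(A) = 2.1398 bits
  H(B) = 2.3219 bits
  H(C) = 0.6482 bits

Ranking: B > A > C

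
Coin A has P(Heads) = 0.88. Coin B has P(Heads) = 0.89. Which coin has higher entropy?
A

For binary distributions, entropy is maximized at p=0.5 and decreases as p moves toward 0 or 1.

H(A) = H(0.88) = 0.5294 bits
H(B) = H(0.89) = 0.4999 bits

Distribution A (p=0.88) is closer to uniform (p=0.5), so it has higher entropy.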